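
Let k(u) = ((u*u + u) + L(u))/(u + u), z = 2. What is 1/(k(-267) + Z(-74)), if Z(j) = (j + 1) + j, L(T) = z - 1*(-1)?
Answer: -178/49841 ≈ -0.0035714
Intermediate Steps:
L(T) = 3 (L(T) = 2 - 1*(-1) = 2 + 1 = 3)
Z(j) = 1 + 2*j (Z(j) = (1 + j) + j = 1 + 2*j)
k(u) = (3 + u + u**2)/(2*u) (k(u) = ((u*u + u) + 3)/(u + u) = ((u**2 + u) + 3)/((2*u)) = ((u + u**2) + 3)*(1/(2*u)) = (3 + u + u**2)*(1/(2*u)) = (3 + u + u**2)/(2*u))
1/(k(-267) + Z(-74)) = 1/((1/2)*(3 - 267*(1 - 267))/(-267) + (1 + 2*(-74))) = 1/((1/2)*(-1/267)*(3 - 267*(-266)) + (1 - 148)) = 1/((1/2)*(-1/267)*(3 + 71022) - 147) = 1/((1/2)*(-1/267)*71025 - 147) = 1/(-23675/178 - 147) = 1/(-49841/178) = -178/49841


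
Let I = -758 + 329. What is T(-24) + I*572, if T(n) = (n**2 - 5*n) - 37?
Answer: -244729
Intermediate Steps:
I = -429
T(n) = -37 + n**2 - 5*n
T(-24) + I*572 = (-37 + (-24)**2 - 5*(-24)) - 429*572 = (-37 + 576 + 120) - 245388 = 659 - 245388 = -244729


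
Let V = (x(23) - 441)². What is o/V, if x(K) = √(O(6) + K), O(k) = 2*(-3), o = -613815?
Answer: -59692894935/18908123648 - 270692415*√17/18908123648 ≈ -3.2160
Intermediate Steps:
O(k) = -6
x(K) = √(-6 + K)
V = (-441 + √17)² (V = (√(-6 + 23) - 441)² = (√17 - 441)² = (-441 + √17)² ≈ 1.9086e+5)
o/V = -613815/(441 - √17)²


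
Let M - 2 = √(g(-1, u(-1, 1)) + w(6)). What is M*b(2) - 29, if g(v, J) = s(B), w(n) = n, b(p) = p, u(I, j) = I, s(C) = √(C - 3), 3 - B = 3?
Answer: -25 + 2*√(6 + I*√3) ≈ -20.051 + 0.7*I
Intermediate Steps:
B = 0 (B = 3 - 1*3 = 3 - 3 = 0)
s(C) = √(-3 + C)
g(v, J) = I*√3 (g(v, J) = √(-3 + 0) = √(-3) = I*√3)
M = 2 + √(6 + I*√3) (M = 2 + √(I*√3 + 6) = 2 + √(6 + I*√3) ≈ 4.4744 + 0.35*I)
M*b(2) - 29 = (2 + √(6 + I*√3))*2 - 29 = (4 + 2*√(6 + I*√3)) - 29 = -25 + 2*√(6 + I*√3)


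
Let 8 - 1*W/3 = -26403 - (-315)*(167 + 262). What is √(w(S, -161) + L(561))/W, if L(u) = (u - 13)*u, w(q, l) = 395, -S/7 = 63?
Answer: -√307823/326172 ≈ -0.0017010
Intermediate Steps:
S = -441 (S = -7*63 = -441)
L(u) = u*(-13 + u) (L(u) = (-13 + u)*u = u*(-13 + u))
W = -326172 (W = 24 - 3*(-26403 - (-315)*(167 + 262)) = 24 - 3*(-26403 - (-315)*429) = 24 - 3*(-26403 - 1*(-135135)) = 24 - 3*(-26403 + 135135) = 24 - 3*108732 = 24 - 326196 = -326172)
√(w(S, -161) + L(561))/W = √(395 + 561*(-13 + 561))/(-326172) = √(395 + 561*548)*(-1/326172) = √(395 + 307428)*(-1/326172) = √307823*(-1/326172) = -√307823/326172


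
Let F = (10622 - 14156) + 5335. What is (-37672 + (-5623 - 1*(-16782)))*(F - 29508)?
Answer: 734595691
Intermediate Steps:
F = 1801 (F = -3534 + 5335 = 1801)
(-37672 + (-5623 - 1*(-16782)))*(F - 29508) = (-37672 + (-5623 - 1*(-16782)))*(1801 - 29508) = (-37672 + (-5623 + 16782))*(-27707) = (-37672 + 11159)*(-27707) = -26513*(-27707) = 734595691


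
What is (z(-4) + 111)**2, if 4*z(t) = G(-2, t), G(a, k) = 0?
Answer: 12321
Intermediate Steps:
z(t) = 0 (z(t) = (1/4)*0 = 0)
(z(-4) + 111)**2 = (0 + 111)**2 = 111**2 = 12321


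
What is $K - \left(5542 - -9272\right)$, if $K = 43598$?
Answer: $28784$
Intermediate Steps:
$K - \left(5542 - -9272\right) = 43598 - \left(5542 - -9272\right) = 43598 - \left(5542 + 9272\right) = 43598 - 14814 = 28784$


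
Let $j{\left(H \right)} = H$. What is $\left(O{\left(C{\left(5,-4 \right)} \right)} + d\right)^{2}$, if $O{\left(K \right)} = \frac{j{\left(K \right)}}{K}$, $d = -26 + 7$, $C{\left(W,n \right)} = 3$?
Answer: $324$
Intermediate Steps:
$d = -19$
$O{\left(K \right)} = 1$ ($O{\left(K \right)} = \frac{K}{K} = 1$)
$\left(O{\left(C{\left(5,-4 \right)} \right)} + d\right)^{2} = \left(1 - 19\right)^{2} = \left(-18\right)^{2} = 324$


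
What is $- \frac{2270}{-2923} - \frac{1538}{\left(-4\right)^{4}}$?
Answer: $- \frac{1957227}{374144} \approx -5.2312$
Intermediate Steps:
$- \frac{2270}{-2923} - \frac{1538}{\left(-4\right)^{4}} = \left(-2270\right) \left(- \frac{1}{2923}\right) - \frac{1538}{256} = \frac{2270}{2923} - \frac{769}{128} = - \frac{1957227}{374144}$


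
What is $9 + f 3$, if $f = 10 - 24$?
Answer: $-33$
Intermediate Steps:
$f = -14$ ($f = 10 - 24 = -14$)
$9 + f 3 = 9 - 42 = -33$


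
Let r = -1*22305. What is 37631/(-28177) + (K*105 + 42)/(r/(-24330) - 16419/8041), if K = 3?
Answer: -131749214442659/413487641227 ≈ -318.63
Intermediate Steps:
r = -22305
37631/(-28177) + (K*105 + 42)/(r/(-24330) - 16419/8041) = 37631/(-28177) + (3*105 + 42)/(-22305/(-24330) - 16419/8041) = 37631*(-1/28177) + (315 + 42)/(-22305*(-1/24330) - 16419*1/8041) = -37631/28177 + 357/(1487/1622 - 16419/8041) = -37631/28177 + 357/(-14674651/13042502) = -37631/28177 + 357*(-13042502/14674651) = -37631/28177 - 4656173214/14674651 = -131749214442659/413487641227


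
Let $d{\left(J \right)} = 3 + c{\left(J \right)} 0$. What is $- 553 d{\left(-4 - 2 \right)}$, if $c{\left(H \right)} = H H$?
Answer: $-1659$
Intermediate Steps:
$c{\left(H \right)} = H^{2}$
$d{\left(J \right)} = 3$ ($d{\left(J \right)} = 3 + J^{2} \cdot 0 = 3 + 0 = 3$)
$- 553 d{\left(-4 - 2 \right)} = \left(-553\right) 3 = -1659$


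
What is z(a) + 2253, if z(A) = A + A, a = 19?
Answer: 2291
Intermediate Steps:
z(A) = 2*A
z(a) + 2253 = 2*19 + 2253 = 38 + 2253 = 2291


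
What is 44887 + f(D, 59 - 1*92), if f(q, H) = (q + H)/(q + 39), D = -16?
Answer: 1032352/23 ≈ 44885.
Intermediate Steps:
f(q, H) = (H + q)/(39 + q)
44887 + f(D, 59 - 1*92) = 44887 + ((59 - 1*92) - 16)/(39 - 16) = 44887 + ((59 - 92) - 16)/23 = 44887 + (-33 - 16)/23 = 44887 + (1/23)*(-49) = 44887 - 49/23 = 1032352/23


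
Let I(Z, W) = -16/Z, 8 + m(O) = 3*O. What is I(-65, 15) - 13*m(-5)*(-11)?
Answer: -213769/65 ≈ -3288.8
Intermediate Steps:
m(O) = -8 + 3*O
I(-65, 15) - 13*m(-5)*(-11) = -16/(-65) - 13*(-8 + 3*(-5))*(-11) = -16*(-1/65) - 13*(-8 - 15)*(-11) = 16/65 - 13*(-23)*(-11) = 16/65 - (-299)*(-11) = 16/65 - 1*3289 = 16/65 - 3289 = -213769/65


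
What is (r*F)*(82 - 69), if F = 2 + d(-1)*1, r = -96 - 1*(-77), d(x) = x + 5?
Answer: -1482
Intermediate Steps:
d(x) = 5 + x
r = -19 (r = -96 + 77 = -19)
F = 6 (F = 2 + (5 - 1)*1 = 2 + 4*1 = 2 + 4 = 6)
(r*F)*(82 - 69) = (-19*6)*(82 - 69) = -114*13 = -1482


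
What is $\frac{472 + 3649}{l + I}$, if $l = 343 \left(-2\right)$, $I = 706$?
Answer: $\frac{4121}{20} \approx 206.05$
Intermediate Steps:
$l = -686$
$\frac{472 + 3649}{l + I} = \frac{472 + 3649}{-686 + 706} = \frac{4121}{20}$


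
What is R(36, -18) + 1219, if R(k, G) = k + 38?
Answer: 1293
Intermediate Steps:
R(k, G) = 38 + k
R(36, -18) + 1219 = (38 + 36) + 1219 = 74 + 1219 = 1293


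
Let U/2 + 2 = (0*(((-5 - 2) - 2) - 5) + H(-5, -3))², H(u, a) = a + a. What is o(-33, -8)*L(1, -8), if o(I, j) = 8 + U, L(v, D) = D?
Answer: -608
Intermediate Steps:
H(u, a) = 2*a
U = 68 (U = -4 + 2*(0*(((-5 - 2) - 2) - 5) + 2*(-3))² = -4 + 2*(0*((-7 - 2) - 5) - 6)² = -4 + 2*(0*(-9 - 5) - 6)² = -4 + 2*(0*(-14) - 6)² = -4 + 2*(0 - 6)² = -4 + 2*(-6)² = -4 + 2*36 = -4 + 72 = 68)
o(I, j) = 76 (o(I, j) = 8 + 68 = 76)
o(-33, -8)*L(1, -8) = 76*(-8) = -608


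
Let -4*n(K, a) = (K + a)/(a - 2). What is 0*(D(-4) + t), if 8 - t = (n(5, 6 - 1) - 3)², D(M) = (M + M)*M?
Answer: 0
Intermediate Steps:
n(K, a) = -(K + a)/(4*(-2 + a)) (n(K, a) = -(K + a)/(4*(a - 2)) = -(K + a)/(4*(-2 + a)))
D(M) = 2*M² (D(M) = (2*M)*M = 2*M²)
t = -241/36 (t = 8 - ((-1*5 - (6 - 1))/(4*(-2 + (6 - 1))) - 3)² = 8 - ((-5 - 1*5)/(4*(-2 + 5)) - 3)² = 8 - ((¼)*(-5 - 5)/3 - 3)² = 8 - ((¼)*(⅓)*(-10) - 3)² = 8 - (-⅚ - 3)² = 8 - (-23/6)² = 8 - 1*529/36 = 8 - 529/36 = -241/36 ≈ -6.6944)
0*(D(-4) + t) = 0*(2*(-4)² - 241/36) = 0*(2*16 - 241/36) = 0*(32 - 241/36) = 0*(911/36) = 0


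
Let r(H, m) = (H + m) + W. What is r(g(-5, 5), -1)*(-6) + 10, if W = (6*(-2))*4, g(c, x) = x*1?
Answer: 274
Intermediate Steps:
g(c, x) = x
W = -48 (W = -12*4 = -48)
r(H, m) = -48 + H + m (r(H, m) = (H + m) - 48 = -48 + H + m)
r(g(-5, 5), -1)*(-6) + 10 = (-48 + 5 - 1)*(-6) + 10 = -44*(-6) + 10 = 264 + 10 = 274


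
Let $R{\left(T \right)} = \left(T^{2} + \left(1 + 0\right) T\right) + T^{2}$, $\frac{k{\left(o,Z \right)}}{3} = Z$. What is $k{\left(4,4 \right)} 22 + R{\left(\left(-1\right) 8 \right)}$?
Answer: $384$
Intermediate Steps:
$k{\left(o,Z \right)} = 3 Z$
$R{\left(T \right)} = T + 2 T^{2}$ ($R{\left(T \right)} = \left(T^{2} + 1 T\right) + T^{2} = \left(T^{2} + T\right) + T^{2} = \left(T + T^{2}\right) + T^{2} = T + 2 T^{2}$)
$k{\left(4,4 \right)} 22 + R{\left(\left(-1\right) 8 \right)} = 3 \cdot 4 \cdot 22 + \left(-1\right) 8 \left(1 + 2 \left(\left(-1\right) 8\right)\right) = 12 \cdot 22 - 8 \left(1 + 2 \left(-8\right)\right) = 264 - 8 \left(1 - 16\right) = 264 - -120 = 264 + 120 = 384$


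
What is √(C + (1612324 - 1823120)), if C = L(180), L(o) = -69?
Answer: I*√210865 ≈ 459.2*I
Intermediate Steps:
C = -69
√(C + (1612324 - 1823120)) = √(-69 + (1612324 - 1823120)) = √(-69 - 210796) = √(-210865) = I*√210865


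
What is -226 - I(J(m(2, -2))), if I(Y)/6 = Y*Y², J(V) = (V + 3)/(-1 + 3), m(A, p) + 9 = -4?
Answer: 524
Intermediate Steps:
m(A, p) = -13 (m(A, p) = -9 - 4 = -13)
J(V) = 3/2 + V/2 (J(V) = (3 + V)/2 = (3 + V)*(½) = 3/2 + V/2)
I(Y) = 6*Y³ (I(Y) = 6*(Y*Y²) = 6*Y³)
-226 - I(J(m(2, -2))) = -226 - 6*(3/2 + (½)*(-13))³ = -226 - 6*(3/2 - 13/2)³ = -226 - 6*(-5)³ = -226 - 6*(-125) = -226 - 1*(-750) = -226 + 750 = 524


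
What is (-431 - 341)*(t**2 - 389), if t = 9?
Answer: 237776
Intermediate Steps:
(-431 - 341)*(t**2 - 389) = (-431 - 341)*(9**2 - 389) = -772*(81 - 389) = -772*(-308) = 237776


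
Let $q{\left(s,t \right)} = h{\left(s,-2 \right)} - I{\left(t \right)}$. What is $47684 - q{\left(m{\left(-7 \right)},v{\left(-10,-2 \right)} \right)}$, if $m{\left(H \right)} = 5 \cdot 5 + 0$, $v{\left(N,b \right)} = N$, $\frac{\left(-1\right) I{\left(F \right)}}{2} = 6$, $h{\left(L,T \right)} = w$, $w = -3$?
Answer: $47675$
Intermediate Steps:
$h{\left(L,T \right)} = -3$
$I{\left(F \right)} = -12$ ($I{\left(F \right)} = \left(-2\right) 6 = -12$)
$m{\left(H \right)} = 25$ ($m{\left(H \right)} = 25 + 0 = 25$)
$q{\left(s,t \right)} = 9$ ($q{\left(s,t \right)} = -3 - -12 = -3 + 12 = 9$)
$47684 - q{\left(m{\left(-7 \right)},v{\left(-10,-2 \right)} \right)} = 47684 - 9 = 47675$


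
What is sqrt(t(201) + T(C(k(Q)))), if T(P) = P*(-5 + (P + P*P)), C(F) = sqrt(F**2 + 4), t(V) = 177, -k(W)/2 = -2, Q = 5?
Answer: sqrt(197 + 30*sqrt(5)) ≈ 16.251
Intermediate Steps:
k(W) = 4 (k(W) = -2*(-2) = 4)
C(F) = sqrt(4 + F**2)
T(P) = P*(-5 + P + P**2) (T(P) = P*(-5 + (P + P**2)) = P*(-5 + P + P**2))
sqrt(t(201) + T(C(k(Q)))) = sqrt(177 + sqrt(4 + 4**2)*(-5 + sqrt(4 + 4**2) + (sqrt(4 + 4**2))**2)) = sqrt(177 + sqrt(4 + 16)*(-5 + sqrt(4 + 16) + (sqrt(4 + 16))**2)) = sqrt(177 + sqrt(20)*(-5 + sqrt(20) + (sqrt(20))**2)) = sqrt(177 + (2*sqrt(5))*(-5 + 2*sqrt(5) + (2*sqrt(5))**2)) = sqrt(177 + (2*sqrt(5))*(-5 + 2*sqrt(5) + 20)) = sqrt(177 + (2*sqrt(5))*(15 + 2*sqrt(5))) = sqrt(177 + 2*sqrt(5)*(15 + 2*sqrt(5)))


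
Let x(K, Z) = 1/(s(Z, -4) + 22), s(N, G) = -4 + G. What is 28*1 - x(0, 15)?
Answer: 391/14 ≈ 27.929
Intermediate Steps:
x(K, Z) = 1/14 (x(K, Z) = 1/((-4 - 4) + 22) = 1/(-8 + 22) = 1/14)
28*1 - x(0, 15) = 28*1 - 1*1/14 = 28 - 1/14 = 391/14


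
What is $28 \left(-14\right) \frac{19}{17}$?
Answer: $- \frac{7448}{17} \approx -438.12$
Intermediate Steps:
$28 \left(-14\right) \frac{19}{17} = - 392 \cdot 19 \cdot \frac{1}{17} = \left(-392\right) \frac{19}{17} = - \frac{7448}{17}$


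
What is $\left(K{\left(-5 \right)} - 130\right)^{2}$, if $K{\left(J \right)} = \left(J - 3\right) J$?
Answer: $8100$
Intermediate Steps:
$K{\left(J \right)} = J \left(-3 + J\right)$ ($K{\left(J \right)} = \left(J - 3\right) J = \left(-3 + J\right) J = J \left(-3 + J\right)$)
$\left(K{\left(-5 \right)} - 130\right)^{2} = \left(- 5 \left(-3 - 5\right) - 130\right)^{2} = \left(\left(-5\right) \left(-8\right) - 130\right)^{2} = \left(40 - 130\right)^{2} = \left(-90\right)^{2} = 8100$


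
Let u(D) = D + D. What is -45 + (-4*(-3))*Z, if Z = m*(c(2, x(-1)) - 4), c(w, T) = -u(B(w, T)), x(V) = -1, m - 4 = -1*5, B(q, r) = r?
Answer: -21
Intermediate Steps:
u(D) = 2*D
m = -1 (m = 4 - 1*5 = 4 - 5 = -1)
c(w, T) = -2*T
Z = 2 (Z = -(-2*(-1) - 4) = -(2 - 4) = -1*(-2) = 2)
-45 + (-4*(-3))*Z = -45 - 4*(-3)*2 = -45 + 12*2 = -45 + 24 = -21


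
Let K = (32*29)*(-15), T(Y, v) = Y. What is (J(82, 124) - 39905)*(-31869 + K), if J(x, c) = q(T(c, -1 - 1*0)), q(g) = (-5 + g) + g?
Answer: 1816083318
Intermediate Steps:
q(g) = -5 + 2*g
J(x, c) = -5 + 2*c
K = -13920 (K = 928*(-15) = -13920)
(J(82, 124) - 39905)*(-31869 + K) = ((-5 + 2*124) - 39905)*(-31869 - 13920) = ((-5 + 248) - 39905)*(-45789) = (243 - 39905)*(-45789) = -39662*(-45789) = 1816083318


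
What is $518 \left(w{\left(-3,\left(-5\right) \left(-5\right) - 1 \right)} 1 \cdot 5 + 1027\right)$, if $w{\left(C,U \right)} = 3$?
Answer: $539756$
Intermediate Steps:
$518 \left(w{\left(-3,\left(-5\right) \left(-5\right) - 1 \right)} 1 \cdot 5 + 1027\right) = 518 \left(3 \cdot 1 \cdot 5 + 1027\right) = 518 \left(3 \cdot 5 + 1027\right) = 518 \left(15 + 1027\right) = 518 \cdot 1042 = 539756$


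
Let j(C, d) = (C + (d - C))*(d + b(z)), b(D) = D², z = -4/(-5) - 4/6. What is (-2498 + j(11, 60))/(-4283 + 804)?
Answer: -16546/52185 ≈ -0.31706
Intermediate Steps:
z = 2/15 (z = -4*(-⅕) - 4*⅙ = ⅘ - ⅔ = 2/15 ≈ 0.13333)
j(C, d) = d*(4/225 + d) (j(C, d) = (C + (d - C))*(d + (2/15)²) = d*(d + 4/225) = d*(4/225 + d))
(-2498 + j(11, 60))/(-4283 + 804) = (-2498 + (1/225)*60*(4 + 225*60))/(-4283 + 804) = (-2498 + (1/225)*60*(4 + 13500))/(-3479) = (-2498 + (1/225)*60*13504)*(-1/3479) = (-2498 + 54016/15)*(-1/3479) = (16546/15)*(-1/3479) = -16546/52185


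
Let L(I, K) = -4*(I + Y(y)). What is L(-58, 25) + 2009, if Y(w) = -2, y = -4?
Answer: 2249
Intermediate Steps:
L(I, K) = 8 - 4*I (L(I, K) = -4*(I - 2) = -4*(-2 + I) = 8 - 4*I)
L(-58, 25) + 2009 = (8 - 4*(-58)) + 2009 = (8 + 232) + 2009 = 240 + 2009 = 2249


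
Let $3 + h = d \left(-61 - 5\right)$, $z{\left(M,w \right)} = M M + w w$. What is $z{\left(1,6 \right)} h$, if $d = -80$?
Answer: $195249$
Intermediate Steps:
$z{\left(M,w \right)} = M^{2} + w^{2}$
$h = 5277$ ($h = -3 - 80 \left(-61 - 5\right) = -3 - -5280 = -3 + 5280 = 5277$)
$z{\left(1,6 \right)} h = \left(1^{2} + 6^{2}\right) 5277 = \left(1 + 36\right) 5277 = 37 \cdot 5277 = 195249$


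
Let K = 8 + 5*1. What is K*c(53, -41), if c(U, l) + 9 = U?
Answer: 572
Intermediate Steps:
c(U, l) = -9 + U
K = 13 (K = 8 + 5 = 13)
K*c(53, -41) = 13*(-9 + 53) = 13*44 = 572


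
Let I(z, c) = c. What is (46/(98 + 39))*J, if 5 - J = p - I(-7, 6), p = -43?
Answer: 2484/137 ≈ 18.131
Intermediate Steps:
J = 54 (J = 5 - (-43 - 1*6) = 5 - (-43 - 6) = 5 - 1*(-49) = 5 + 49 = 54)
(46/(98 + 39))*J = (46/(98 + 39))*54 = (46/137)*54 = 2484/137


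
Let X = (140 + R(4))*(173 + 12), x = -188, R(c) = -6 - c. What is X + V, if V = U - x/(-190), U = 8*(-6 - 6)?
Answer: 2275536/95 ≈ 23953.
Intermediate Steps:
X = 24050 (X = (140 + (-6 - 1*4))*(173 + 12) = (140 + (-6 - 4))*185 = (140 - 10)*185 = 130*185 = 24050)
U = -96 (U = 8*(-12) = -96)
V = -9214/95 (V = -96 - (-188)/(-190) = -96 - (-188)*(-1)/190 = -96 - 1*94/95 = -96 - 94/95 = -9214/95 ≈ -96.990)
X + V = 24050 - 9214/95 = 2275536/95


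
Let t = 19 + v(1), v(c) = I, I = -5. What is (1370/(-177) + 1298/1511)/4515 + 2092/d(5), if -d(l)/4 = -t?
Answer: 90215553097/2415046410 ≈ 37.356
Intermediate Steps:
v(c) = -5
t = 14 (t = 19 - 5 = 14)
d(l) = 56 (d(l) = -(-4)*14 = -4*(-14) = 56)
(1370/(-177) + 1298/1511)/4515 + 2092/d(5) = (1370/(-177) + 1298/1511)/4515 + 2092/56 = (1370*(-1/177) + 1298*(1/1511))*(1/4515) + 2092*(1/56) = (-1370/177 + 1298/1511)*(1/4515) + 523/14 = -1840324/267447*1/4515 + 523/14 = -1840324/1207523205 + 523/14 = 90215553097/2415046410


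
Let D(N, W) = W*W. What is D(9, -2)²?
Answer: 16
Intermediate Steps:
D(N, W) = W²
D(9, -2)² = ((-2)²)² = 4² = 16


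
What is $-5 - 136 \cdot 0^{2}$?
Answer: $-5$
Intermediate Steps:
$-5 - 136 \cdot 0^{2} = -5 - 0 = -5 + 0 = -5$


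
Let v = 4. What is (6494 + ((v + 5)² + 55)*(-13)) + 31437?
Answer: 36163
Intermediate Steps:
(6494 + ((v + 5)² + 55)*(-13)) + 31437 = (6494 + ((4 + 5)² + 55)*(-13)) + 31437 = (6494 + (9² + 55)*(-13)) + 31437 = (6494 + (81 + 55)*(-13)) + 31437 = (6494 + 136*(-13)) + 31437 = (6494 - 1768) + 31437 = 4726 + 31437 = 36163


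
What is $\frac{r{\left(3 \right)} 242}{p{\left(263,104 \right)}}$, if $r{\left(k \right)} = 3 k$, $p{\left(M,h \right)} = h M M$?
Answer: $\frac{1089}{3596788} \approx 0.00030277$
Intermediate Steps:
$p{\left(M,h \right)} = h M^{2}$ ($p{\left(M,h \right)} = M h M = h M^{2}$)
$\frac{r{\left(3 \right)} 242}{p{\left(263,104 \right)}} = \frac{3 \cdot 3 \cdot 242}{104 \cdot 263^{2}} = \frac{9 \cdot 242}{104 \cdot 69169} = \frac{2178}{7193576} = 2178 \cdot \frac{1}{7193576} = \frac{1089}{3596788}$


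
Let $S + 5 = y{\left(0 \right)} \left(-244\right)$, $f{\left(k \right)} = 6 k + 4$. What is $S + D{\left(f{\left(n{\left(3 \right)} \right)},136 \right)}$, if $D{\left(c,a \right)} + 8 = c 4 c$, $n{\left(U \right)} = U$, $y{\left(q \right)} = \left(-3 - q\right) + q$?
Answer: $2655$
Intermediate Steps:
$y{\left(q \right)} = -3$
$f{\left(k \right)} = 4 + 6 k$
$S = 727$ ($S = -5 - -732 = -5 + 732 = 727$)
$D{\left(c,a \right)} = -8 + 4 c^{2}$ ($D{\left(c,a \right)} = -8 + c 4 c = -8 + 4 c c = -8 + 4 c^{2}$)
$S + D{\left(f{\left(n{\left(3 \right)} \right)},136 \right)} = 727 - \left(8 - 4 \left(4 + 6 \cdot 3\right)^{2}\right) = 727 - \left(8 - 4 \left(4 + 18\right)^{2}\right) = 727 - \left(8 - 4 \cdot 22^{2}\right) = 727 + \left(-8 + 4 \cdot 484\right) = 727 + \left(-8 + 1936\right) = 727 + 1928 = 2655$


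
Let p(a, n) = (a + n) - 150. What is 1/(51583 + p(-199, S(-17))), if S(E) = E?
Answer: 1/51217 ≈ 1.9525e-5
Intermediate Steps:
p(a, n) = -150 + a + n
1/(51583 + p(-199, S(-17))) = 1/(51583 + (-150 - 199 - 17)) = 1/(51583 - 366) = 1/51217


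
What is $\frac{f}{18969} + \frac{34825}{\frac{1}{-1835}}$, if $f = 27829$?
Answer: $- \frac{1212192577046}{18969} \approx -6.3904 \cdot 10^{7}$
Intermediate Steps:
$\frac{f}{18969} + \frac{34825}{\frac{1}{-1835}} = \frac{27829}{18969} + \frac{34825}{\frac{1}{-1835}} = 27829 \cdot \frac{1}{18969} + \frac{34825}{- \frac{1}{1835}} = \frac{27829}{18969} + 34825 \left(-1835\right) = \frac{27829}{18969} - 63903875 = - \frac{1212192577046}{18969}$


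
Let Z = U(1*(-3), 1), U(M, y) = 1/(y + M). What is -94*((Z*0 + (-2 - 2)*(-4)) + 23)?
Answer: -3666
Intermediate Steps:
U(M, y) = 1/(M + y)
Z = -½ (Z = 1/(1*(-3) + 1) = 1/(-3 + 1) = 1/(-2) = -½ ≈ -0.50000)
-94*((Z*0 + (-2 - 2)*(-4)) + 23) = -94*((-½*0 + (-2 - 2)*(-4)) + 23) = -94*((0 - 4*(-4)) + 23) = -94*((0 + 16) + 23) = -94*(16 + 23) = -94*39 = -3666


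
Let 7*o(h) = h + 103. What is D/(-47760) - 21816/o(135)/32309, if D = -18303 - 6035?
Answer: 6423376717/13116161640 ≈ 0.48973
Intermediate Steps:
o(h) = 103/7 + h/7 (o(h) = (h + 103)/7 = (103 + h)/7 = 103/7 + h/7)
D = -24338
D/(-47760) - 21816/o(135)/32309 = -24338/(-47760) - 21816/(103/7 + (⅐)*135)/32309 = -24338*(-1/47760) - 21816/(103/7 + 135/7)*(1/32309) = 12169/23880 - 21816/34*(1/32309) = 12169/23880 - 21816*1/34*(1/32309) = 12169/23880 - 10908/17*1/32309 = 12169/23880 - 10908/549253 = 6423376717/13116161640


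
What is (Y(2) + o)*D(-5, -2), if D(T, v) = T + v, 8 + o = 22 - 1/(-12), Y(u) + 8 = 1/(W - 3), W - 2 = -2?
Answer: -161/4 ≈ -40.250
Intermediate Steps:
W = 0 (W = 2 - 2 = 0)
Y(u) = -25/3 (Y(u) = -8 + 1/(0 - 3) = -8 + 1/(-3) = -8 - ⅓ = -25/3)
o = 169/12 (o = -8 + (22 - 1/(-12)) = -8 + (22 - 1*(-1/12)) = -8 + (22 + 1/12) = -8 + 265/12 = 169/12 ≈ 14.083)
(Y(2) + o)*D(-5, -2) = (-25/3 + 169/12)*(-5 - 2) = (23/4)*(-7) = -161/4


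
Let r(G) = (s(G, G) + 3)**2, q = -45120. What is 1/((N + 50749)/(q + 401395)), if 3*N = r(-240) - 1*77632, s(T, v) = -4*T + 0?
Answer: 1068825/1001984 ≈ 1.0667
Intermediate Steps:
s(T, v) = -4*T
r(G) = (3 - 4*G)**2 (r(G) = (-4*G + 3)**2 = (3 - 4*G)**2)
N = 849737/3 (N = ((-3 + 4*(-240))**2 - 1*77632)/3 = ((-3 - 960)**2 - 77632)/3 = ((-963)**2 - 77632)/3 = (927369 - 77632)/3 = (1/3)*849737 = 849737/3 ≈ 2.8325e+5)
1/((N + 50749)/(q + 401395)) = 1/((849737/3 + 50749)/(-45120 + 401395)) = 1/((1001984/3)/356275) = 1/((1001984/3)*(1/356275)) = 1/(1001984/1068825) = 1068825/1001984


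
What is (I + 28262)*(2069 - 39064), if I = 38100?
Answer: -2455062190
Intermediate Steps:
(I + 28262)*(2069 - 39064) = (38100 + 28262)*(2069 - 39064) = 66362*(-36995) = -2455062190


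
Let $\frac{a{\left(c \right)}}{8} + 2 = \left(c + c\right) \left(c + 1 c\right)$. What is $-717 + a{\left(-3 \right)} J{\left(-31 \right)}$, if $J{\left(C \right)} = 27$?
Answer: $6627$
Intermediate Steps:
$a{\left(c \right)} = -16 + 32 c^{2}$ ($a{\left(c \right)} = -16 + 8 \left(c + c\right) \left(c + 1 c\right) = -16 + 8 \cdot 2 c \left(c + c\right) = -16 + 8 \cdot 2 c 2 c = -16 + 8 \cdot 4 c^{2} = -16 + 32 c^{2}$)
$-717 + a{\left(-3 \right)} J{\left(-31 \right)} = -717 + \left(-16 + 32 \left(-3\right)^{2}\right) 27 = -717 + \left(-16 + 32 \cdot 9\right) 27 = -717 + \left(-16 + 288\right) 27 = -717 + 272 \cdot 27 = -717 + 7344 = 6627$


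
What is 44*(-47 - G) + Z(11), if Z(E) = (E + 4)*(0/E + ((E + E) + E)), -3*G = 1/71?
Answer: -335005/213 ≈ -1572.8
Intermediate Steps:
G = -1/213 (G = -1/3/71 = -1/3*1/71 = -1/213 ≈ -0.0046948)
Z(E) = 3*E*(4 + E) (Z(E) = (4 + E)*(0 + (2*E + E)) = (4 + E)*(0 + 3*E) = (4 + E)*(3*E) = 3*E*(4 + E))
44*(-47 - G) + Z(11) = 44*(-47 - 1*(-1/213)) + 3*11*(4 + 11) = 44*(-47 + 1/213) + 3*11*15 = 44*(-10010/213) + 495 = -440440/213 + 495 = -335005/213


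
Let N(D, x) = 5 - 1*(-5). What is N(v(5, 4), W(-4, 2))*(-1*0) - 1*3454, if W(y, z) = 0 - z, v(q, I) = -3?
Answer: -3454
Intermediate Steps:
W(y, z) = -z
N(D, x) = 10 (N(D, x) = 5 + 5 = 10)
N(v(5, 4), W(-4, 2))*(-1*0) - 1*3454 = 10*(-1*0) - 1*3454 = 10*0 - 3454 = 0 - 3454 = -3454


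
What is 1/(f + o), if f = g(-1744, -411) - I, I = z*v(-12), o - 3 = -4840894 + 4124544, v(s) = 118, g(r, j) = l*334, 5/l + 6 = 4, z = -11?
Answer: -1/715884 ≈ -1.3969e-6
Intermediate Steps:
l = -5/2 (l = 5/(-6 + 4) = 5/(-2) = 5*(-½) = -5/2 ≈ -2.5000)
g(r, j) = -835 (g(r, j) = -5/2*334 = -835)
o = -716347 (o = 3 + (-4840894 + 4124544) = 3 - 716350 = -716347)
I = -1298 (I = -11*118 = -1298)
f = 463 (f = -835 - 1*(-1298) = -835 + 1298 = 463)
1/(f + o) = 1/(463 - 716347) = 1/(-715884) = -1/715884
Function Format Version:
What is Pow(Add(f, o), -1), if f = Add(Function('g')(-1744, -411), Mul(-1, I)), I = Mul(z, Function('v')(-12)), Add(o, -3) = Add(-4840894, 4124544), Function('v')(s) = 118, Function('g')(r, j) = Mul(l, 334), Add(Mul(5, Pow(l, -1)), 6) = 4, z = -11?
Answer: Rational(-1, 715884) ≈ -1.3969e-6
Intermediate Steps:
l = Rational(-5, 2) (l = Mul(5, Pow(Add(-6, 4), -1)) = Mul(5, Pow(-2, -1)) = Mul(5, Rational(-1, 2)) = Rational(-5, 2) ≈ -2.5000)
Function('g')(r, j) = -835 (Function('g')(r, j) = Mul(Rational(-5, 2), 334) = -835)
o = -716347 (o = Add(3, Add(-4840894, 4124544)) = Add(3, -716350) = -716347)
I = -1298 (I = Mul(-11, 118) = -1298)
f = 463 (f = Add(-835, Mul(-1, -1298)) = Add(-835, 1298) = 463)
Pow(Add(f, o), -1) = Pow(Add(463, -716347), -1) = Pow(-715884, -1) = Rational(-1, 715884)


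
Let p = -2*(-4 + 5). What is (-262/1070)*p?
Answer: 262/535 ≈ 0.48972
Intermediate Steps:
p = -2 (p = -2*1 = -2)
(-262/1070)*p = -262/1070*(-2) = -262*1/1070*(-2) = -131/535*(-2) = 262/535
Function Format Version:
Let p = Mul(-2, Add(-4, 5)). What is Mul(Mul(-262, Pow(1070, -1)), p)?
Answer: Rational(262, 535) ≈ 0.48972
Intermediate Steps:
p = -2 (p = Mul(-2, 1) = -2)
Mul(Mul(-262, Pow(1070, -1)), p) = Mul(Mul(-262, Pow(1070, -1)), -2) = Mul(Mul(-262, Rational(1, 1070)), -2) = Mul(Rational(-131, 535), -2) = Rational(262, 535)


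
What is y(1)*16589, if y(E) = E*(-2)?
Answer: -33178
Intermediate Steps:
y(E) = -2*E
y(1)*16589 = -2*1*16589 = -2*16589 = -33178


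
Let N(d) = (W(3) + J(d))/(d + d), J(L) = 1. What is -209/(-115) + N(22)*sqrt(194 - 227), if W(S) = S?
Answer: 209/115 + I*sqrt(33)/11 ≈ 1.8174 + 0.52223*I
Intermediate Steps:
N(d) = 2/d (N(d) = (3 + 1)/(d + d) = 4/((2*d)) = 4*(1/(2*d)) = 2/d)
-209/(-115) + N(22)*sqrt(194 - 227) = -209/(-115) + (2/22)*sqrt(194 - 227) = -209*(-1/115) + (2*(1/22))*sqrt(-33) = 209/115 + (I*sqrt(33))/11 = 209/115 + I*sqrt(33)/11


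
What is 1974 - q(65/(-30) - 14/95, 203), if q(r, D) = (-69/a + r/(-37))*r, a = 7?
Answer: 164203079737/84149100 ≈ 1951.3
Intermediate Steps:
q(r, D) = r*(-69/7 - r/37) (q(r, D) = (-69/7 + r/(-37))*r = (-69*1/7 + r*(-1/37))*r = (-69/7 - r/37)*r = r*(-69/7 - r/37))
1974 - q(65/(-30) - 14/95, 203) = 1974 - (-1)*(65/(-30) - 14/95)*(2553 + 7*(65/(-30) - 14/95))/259 = 1974 - (-1)*(65*(-1/30) - 14*1/95)*(2553 + 7*(65*(-1/30) - 14*1/95))/259 = 1974 - (-1)*(-13/6 - 14/95)*(2553 + 7*(-13/6 - 14/95))/259 = 1974 - (-1)*(-1319)*(2553 + 7*(-1319/570))/(259*570) = 1974 - (-1)*(-1319)*(2553 - 9233/570)/(259*570) = 1974 - (-1)*(-1319)*1445977/(259*570*570) = 1974 - 1*1907243663/84149100 = 1974 - 1907243663/84149100 = 164203079737/84149100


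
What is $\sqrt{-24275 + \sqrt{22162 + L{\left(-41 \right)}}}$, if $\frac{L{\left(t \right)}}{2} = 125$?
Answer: $\sqrt{-24275 + 2 \sqrt{5603}} \approx 155.32 i$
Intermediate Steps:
$L{\left(t \right)} = 250$ ($L{\left(t \right)} = 2 \cdot 125 = 250$)
$\sqrt{-24275 + \sqrt{22162 + L{\left(-41 \right)}}} = \sqrt{-24275 + \sqrt{22162 + 250}} = \sqrt{-24275 + \sqrt{22412}} = \sqrt{-24275 + 2 \sqrt{5603}}$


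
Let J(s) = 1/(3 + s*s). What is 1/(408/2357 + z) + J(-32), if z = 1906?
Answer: 6913489/4614156950 ≈ 0.0014983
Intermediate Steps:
J(s) = 1/(3 + s²)
1/(408/2357 + z) + J(-32) = 1/(408/2357 + 1906) + 1/(3 + (-32)²) = 1/(408*(1/2357) + 1906) + 1/(3 + 1024) = 1/(408/2357 + 1906) + 1/1027 = 1/(4492850/2357) + 1/1027 = 2357/4492850 + 1/1027 = 6913489/4614156950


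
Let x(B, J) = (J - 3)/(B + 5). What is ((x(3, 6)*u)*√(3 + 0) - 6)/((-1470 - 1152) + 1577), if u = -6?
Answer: 6/1045 + 9*√3/4180 ≈ 0.0094709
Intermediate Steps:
x(B, J) = (-3 + J)/(5 + B)
((x(3, 6)*u)*√(3 + 0) - 6)/((-1470 - 1152) + 1577) = ((((-3 + 6)/(5 + 3))*(-6))*√(3 + 0) - 6)/((-1470 - 1152) + 1577) = (((3/8)*(-6))*√3 - 6)/(-2622 + 1577) = ((((⅛)*3)*(-6))*√3 - 6)/(-1045) = (((3/8)*(-6))*√3 - 6)*(-1/1045) = (-9*√3/4 - 6)*(-1/1045) = (-6 - 9*√3/4)*(-1/1045) = 6/1045 + 9*√3/4180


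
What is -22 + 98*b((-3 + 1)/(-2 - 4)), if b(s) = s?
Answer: 32/3 ≈ 10.667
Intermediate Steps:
-22 + 98*b((-3 + 1)/(-2 - 4)) = -22 + 98*((-3 + 1)/(-2 - 4)) = -22 + 98*(-2/(-6)) = -22 + 98*(-2*(-⅙)) = -22 + 98*(⅓) = -22 + 98/3 = 32/3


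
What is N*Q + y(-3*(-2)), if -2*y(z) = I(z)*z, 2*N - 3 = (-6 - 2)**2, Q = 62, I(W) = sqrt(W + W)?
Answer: 2077 - 6*sqrt(3) ≈ 2066.6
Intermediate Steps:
I(W) = sqrt(2)*sqrt(W) (I(W) = sqrt(2*W) = sqrt(2)*sqrt(W))
N = 67/2 (N = 3/2 + (-6 - 2)**2/2 = 3/2 + (1/2)*(-8)**2 = 3/2 + (1/2)*64 = 3/2 + 32 = 67/2 ≈ 33.500)
y(z) = -sqrt(2)*z**(3/2)/2 (y(z) = -sqrt(2)*sqrt(z)*z/2 = -sqrt(2)*z**(3/2)/2)
N*Q + y(-3*(-2)) = (67/2)*62 - sqrt(2)*(-3*(-2))**(3/2)/2 = 2077 - sqrt(2)*6**(3/2)/2 = 2077 - sqrt(2)*6*sqrt(6)/2 = 2077 - 6*sqrt(3)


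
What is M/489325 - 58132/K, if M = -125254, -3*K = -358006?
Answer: -65089003112/87590642975 ≈ -0.74310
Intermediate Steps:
K = 358006/3 (K = -⅓*(-358006) = 358006/3 ≈ 1.1934e+5)
M/489325 - 58132/K = -125254/489325 - 58132/358006/3 = -125254*1/489325 - 58132*3/358006 = -125254/489325 - 87198/179003 = -65089003112/87590642975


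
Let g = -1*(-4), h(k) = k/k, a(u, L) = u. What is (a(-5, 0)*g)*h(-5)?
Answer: -20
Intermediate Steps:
h(k) = 1
g = 4
(a(-5, 0)*g)*h(-5) = -5*4*1 = -20*1 = -20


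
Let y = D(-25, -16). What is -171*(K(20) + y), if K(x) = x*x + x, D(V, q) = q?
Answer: -69084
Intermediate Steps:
K(x) = x + x² (K(x) = x² + x = x + x²)
y = -16
-171*(K(20) + y) = -171*(20*(1 + 20) - 16) = -171*(20*21 - 16) = -171*(420 - 16) = -171*404 = -69084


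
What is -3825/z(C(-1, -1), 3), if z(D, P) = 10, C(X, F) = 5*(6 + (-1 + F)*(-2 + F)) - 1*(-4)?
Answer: -765/2 ≈ -382.50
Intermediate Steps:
C(X, F) = 34 + 5*(-1 + F)*(-2 + F) (C(X, F) = (30 + 5*(-1 + F)*(-2 + F)) + 4 = 34 + 5*(-1 + F)*(-2 + F))
-3825/z(C(-1, -1), 3) = -3825/10 = -85*9/2 = -765/2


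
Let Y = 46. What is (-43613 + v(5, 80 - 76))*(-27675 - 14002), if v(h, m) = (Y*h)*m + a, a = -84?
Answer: 1782817029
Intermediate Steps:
v(h, m) = -84 + 46*h*m (v(h, m) = (46*h)*m - 84 = 46*h*m - 84 = -84 + 46*h*m)
(-43613 + v(5, 80 - 76))*(-27675 - 14002) = (-43613 + (-84 + 46*5*(80 - 76)))*(-27675 - 14002) = (-43613 + (-84 + 46*5*4))*(-41677) = (-43613 + (-84 + 920))*(-41677) = (-43613 + 836)*(-41677) = -42777*(-41677) = 1782817029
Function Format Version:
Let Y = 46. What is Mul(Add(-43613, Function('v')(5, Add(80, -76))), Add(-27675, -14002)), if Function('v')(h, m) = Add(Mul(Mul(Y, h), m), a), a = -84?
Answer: 1782817029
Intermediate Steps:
Function('v')(h, m) = Add(-84, Mul(46, h, m)) (Function('v')(h, m) = Add(Mul(Mul(46, h), m), -84) = Add(Mul(46, h, m), -84) = Add(-84, Mul(46, h, m)))
Mul(Add(-43613, Function('v')(5, Add(80, -76))), Add(-27675, -14002)) = Mul(Add(-43613, Add(-84, Mul(46, 5, Add(80, -76)))), Add(-27675, -14002)) = Mul(Add(-43613, Add(-84, Mul(46, 5, 4))), -41677) = Mul(Add(-43613, Add(-84, 920)), -41677) = Mul(Add(-43613, 836), -41677) = Mul(-42777, -41677) = 1782817029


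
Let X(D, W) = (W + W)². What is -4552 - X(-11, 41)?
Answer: -11276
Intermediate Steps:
X(D, W) = 4*W² (X(D, W) = (2*W)² = 4*W²)
-4552 - X(-11, 41) = -4552 - 4*41² = -4552 - 4*1681 = -4552 - 1*6724 = -4552 - 6724 = -11276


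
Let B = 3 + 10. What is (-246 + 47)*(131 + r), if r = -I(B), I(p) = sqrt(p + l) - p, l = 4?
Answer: -28656 + 199*sqrt(17) ≈ -27836.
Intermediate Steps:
B = 13
I(p) = sqrt(4 + p) - p (I(p) = sqrt(p + 4) - p = sqrt(4 + p) - p)
r = 13 - sqrt(17) (r = -(sqrt(4 + 13) - 1*13) = -(sqrt(17) - 13) = -(-13 + sqrt(17)) = 13 - sqrt(17) ≈ 8.8769)
(-246 + 47)*(131 + r) = (-246 + 47)*(131 + (13 - sqrt(17))) = -199*(144 - sqrt(17)) = -28656 + 199*sqrt(17)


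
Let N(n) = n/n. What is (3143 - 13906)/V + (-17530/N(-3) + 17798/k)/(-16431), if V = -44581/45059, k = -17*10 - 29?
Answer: 528632080149927/48589857263 ≈ 10879.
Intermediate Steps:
N(n) = 1
k = -199 (k = -170 - 29 = -199)
V = -44581/45059 (V = -44581*1/45059 = -44581/45059 ≈ -0.98939)
(3143 - 13906)/V + (-17530/N(-3) + 17798/k)/(-16431) = (3143 - 13906)/(-44581/45059) + (-17530/1 + 17798/(-199))/(-16431) = -10763*(-45059/44581) + (-17530*1 + 17798*(-1/199))*(-1/16431) = 484970017/44581 + (-17530 - 17798/199)*(-1/16431) = 484970017/44581 - 3506268/199*(-1/16431) = 484970017/44581 + 1168756/1089923 = 528632080149927/48589857263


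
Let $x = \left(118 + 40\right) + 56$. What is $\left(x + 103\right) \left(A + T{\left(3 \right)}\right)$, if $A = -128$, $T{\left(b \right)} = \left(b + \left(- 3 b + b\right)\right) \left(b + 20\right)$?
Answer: $-62449$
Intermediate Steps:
$T{\left(b \right)} = - b \left(20 + b\right)$ ($T{\left(b \right)} = \left(b - 2 b\right) \left(20 + b\right) = - b \left(20 + b\right)$)
$x = 214$ ($x = 158 + 56 = 214$)
$\left(x + 103\right) \left(A + T{\left(3 \right)}\right) = \left(214 + 103\right) \left(-128 - 3 \left(20 + 3\right)\right) = 317 \left(-128 - 3 \cdot 23\right) = 317 \left(-128 - 69\right) = 317 \left(-197\right) = -62449$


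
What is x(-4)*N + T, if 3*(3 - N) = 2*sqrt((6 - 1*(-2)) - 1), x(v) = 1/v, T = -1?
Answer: -7/4 + sqrt(7)/6 ≈ -1.3090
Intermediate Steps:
x(v) = 1/v
N = 3 - 2*sqrt(7)/3 (N = 3 - 2*sqrt((6 - 1*(-2)) - 1)/3 = 3 - 2*sqrt((6 + 2) - 1)/3 = 3 - 2*sqrt(8 - 1)/3 = 3 - 2*sqrt(7)/3 ≈ 1.2362)
x(-4)*N + T = (3 - 2*sqrt(7)/3)/(-4) - 1 = -(3 - 2*sqrt(7)/3)/4 - 1 = (-3/4 + sqrt(7)/6) - 1 = -7/4 + sqrt(7)/6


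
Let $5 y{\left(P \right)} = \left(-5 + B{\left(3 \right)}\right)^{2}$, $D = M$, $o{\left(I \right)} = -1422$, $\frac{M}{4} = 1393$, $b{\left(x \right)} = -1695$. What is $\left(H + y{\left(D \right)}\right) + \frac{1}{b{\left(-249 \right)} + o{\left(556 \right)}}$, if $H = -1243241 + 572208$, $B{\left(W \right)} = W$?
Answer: $- \frac{10458036842}{15585} \approx -6.7103 \cdot 10^{5}$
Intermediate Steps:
$M = 5572$ ($M = 4 \cdot 1393 = 5572$)
$D = 5572$
$H = -671033$
$y{\left(P \right)} = \frac{4}{5}$ ($y{\left(P \right)} = \frac{\left(-5 + 3\right)^{2}}{5} = \frac{\left(-2\right)^{2}}{5} = \frac{1}{5} \cdot 4 = \frac{4}{5}$)
$\left(H + y{\left(D \right)}\right) + \frac{1}{b{\left(-249 \right)} + o{\left(556 \right)}} = \left(-671033 + \frac{4}{5}\right) + \frac{1}{-1695 - 1422} = - \frac{3355161}{5} + \frac{1}{-3117} = - \frac{3355161}{5} - \frac{1}{3117} = - \frac{10458036842}{15585}$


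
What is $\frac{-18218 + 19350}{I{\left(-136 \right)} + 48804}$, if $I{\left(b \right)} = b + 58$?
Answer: $\frac{566}{24363} \approx 0.023232$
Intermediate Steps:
$I{\left(b \right)} = 58 + b$
$\frac{-18218 + 19350}{I{\left(-136 \right)} + 48804} = \frac{-18218 + 19350}{\left(58 - 136\right) + 48804} = \frac{1132}{-78 + 48804} = \frac{1132}{48726} = 1132 \cdot \frac{1}{48726} = \frac{566}{24363}$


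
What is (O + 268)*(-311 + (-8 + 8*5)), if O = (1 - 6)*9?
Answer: -62217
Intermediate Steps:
O = -45 (O = -5*9 = -45)
(O + 268)*(-311 + (-8 + 8*5)) = (-45 + 268)*(-311 + (-8 + 8*5)) = 223*(-311 + (-8 + 40)) = 223*(-311 + 32) = 223*(-279) = -62217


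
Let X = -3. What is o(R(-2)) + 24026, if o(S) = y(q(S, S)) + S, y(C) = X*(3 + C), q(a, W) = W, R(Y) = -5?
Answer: 24027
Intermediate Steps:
y(C) = -9 - 3*C (y(C) = -3*(3 + C) = -9 - 3*C)
o(S) = -9 - 2*S (o(S) = (-9 - 3*S) + S = -9 - 2*S)
o(R(-2)) + 24026 = (-9 - 2*(-5)) + 24026 = (-9 + 10) + 24026 = 1 + 24026 = 24027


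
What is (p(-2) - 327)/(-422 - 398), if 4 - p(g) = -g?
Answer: 65/164 ≈ 0.39634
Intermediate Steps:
p(g) = 4 + g (p(g) = 4 - (-1)*g = 4 + g)
(p(-2) - 327)/(-422 - 398) = ((4 - 2) - 327)/(-422 - 398) = (2 - 327)/(-820) = -325*(-1/820) = 65/164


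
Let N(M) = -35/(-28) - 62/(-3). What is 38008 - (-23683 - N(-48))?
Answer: 740555/12 ≈ 61713.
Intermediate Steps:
N(M) = 263/12 (N(M) = -35*(-1/28) - 62*(-⅓) = 5/4 + 62/3 = 263/12)
38008 - (-23683 - N(-48)) = 38008 - (-23683 - 1*263/12) = 38008 - (-23683 - 263/12) = 38008 - 1*(-284459/12) = 38008 + 284459/12 = 740555/12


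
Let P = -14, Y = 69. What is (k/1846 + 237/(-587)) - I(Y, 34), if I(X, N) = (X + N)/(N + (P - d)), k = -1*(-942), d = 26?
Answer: 56151859/3250806 ≈ 17.273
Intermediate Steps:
k = 942
I(X, N) = (N + X)/(-40 + N) (I(X, N) = (X + N)/(N + (-14 - 1*26)) = (N + X)/(N + (-14 - 26)) = (N + X)/(N - 40) = (N + X)/(-40 + N))
(k/1846 + 237/(-587)) - I(Y, 34) = (942/1846 + 237/(-587)) - (34 + 69)/(-40 + 34) = (942*(1/1846) + 237*(-1/587)) - 103/(-6) = (471/923 - 237/587) - (-1)*103/6 = 57726/541801 - 1*(-103/6) = 57726/541801 + 103/6 = 56151859/3250806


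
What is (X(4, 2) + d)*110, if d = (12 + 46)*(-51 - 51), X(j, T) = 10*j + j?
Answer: -645920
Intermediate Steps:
X(j, T) = 11*j
d = -5916 (d = 58*(-102) = -5916)
(X(4, 2) + d)*110 = (11*4 - 5916)*110 = (44 - 5916)*110 = -5872*110 = -645920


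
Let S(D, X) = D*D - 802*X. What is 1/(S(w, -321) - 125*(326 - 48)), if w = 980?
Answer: 1/1183092 ≈ 8.4524e-7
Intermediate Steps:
S(D, X) = D² - 802*X
1/(S(w, -321) - 125*(326 - 48)) = 1/((980² - 802*(-321)) - 125*(326 - 48)) = 1/((960400 + 257442) - 125*278) = 1/(1217842 - 34750) = 1/1183092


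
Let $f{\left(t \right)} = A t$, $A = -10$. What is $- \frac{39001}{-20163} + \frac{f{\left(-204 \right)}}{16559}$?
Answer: $\frac{686950079}{333879117} \approx 2.0575$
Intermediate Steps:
$f{\left(t \right)} = - 10 t$
$- \frac{39001}{-20163} + \frac{f{\left(-204 \right)}}{16559} = - \frac{39001}{-20163} + \frac{\left(-10\right) \left(-204\right)}{16559} = \left(-39001\right) \left(- \frac{1}{20163}\right) + 2040 \cdot \frac{1}{16559} = \frac{39001}{20163} + \frac{2040}{16559} = \frac{686950079}{333879117}$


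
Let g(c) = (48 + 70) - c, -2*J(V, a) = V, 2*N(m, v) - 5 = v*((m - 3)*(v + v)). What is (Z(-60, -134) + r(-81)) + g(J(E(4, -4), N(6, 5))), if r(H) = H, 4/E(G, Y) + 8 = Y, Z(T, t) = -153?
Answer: -697/6 ≈ -116.17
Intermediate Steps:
E(G, Y) = 4/(-8 + Y)
N(m, v) = 5/2 + v²*(-3 + m) (N(m, v) = 5/2 + (v*((m - 3)*(v + v)))/2 = 5/2 + (v*((-3 + m)*(2*v)))/2 = 5/2 + (v*(2*v*(-3 + m)))/2 = 5/2 + (2*v²*(-3 + m))/2 = 5/2 + v²*(-3 + m))
J(V, a) = -V/2
g(c) = 118 - c
(Z(-60, -134) + r(-81)) + g(J(E(4, -4), N(6, 5))) = (-153 - 81) + (118 - (-1)*4/(-8 - 4)/2) = -234 + (118 - (-1)*4/(-12)/2) = -234 + (118 - (-1)*4*(-1/12)/2) = -234 + (118 - (-1)*(-1)/(2*3)) = -234 + (118 - 1*⅙) = -234 + (118 - ⅙) = -234 + 707/6 = -697/6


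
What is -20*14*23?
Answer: -6440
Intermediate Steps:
-20*14*23 = -280*23 = -6440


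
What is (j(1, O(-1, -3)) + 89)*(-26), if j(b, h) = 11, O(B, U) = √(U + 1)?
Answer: -2600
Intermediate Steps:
O(B, U) = √(1 + U)
(j(1, O(-1, -3)) + 89)*(-26) = (11 + 89)*(-26) = 100*(-26) = -2600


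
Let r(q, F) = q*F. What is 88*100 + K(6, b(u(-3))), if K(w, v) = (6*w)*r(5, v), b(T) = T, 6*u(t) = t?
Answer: 8710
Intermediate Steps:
u(t) = t/6
r(q, F) = F*q
K(w, v) = 30*v*w (K(w, v) = (6*w)*(v*5) = (6*w)*(5*v) = 30*v*w)
88*100 + K(6, b(u(-3))) = 88*100 + 30*((1/6)*(-3))*6 = 8800 + 30*(-1/2)*6 = 8800 - 90 = 8710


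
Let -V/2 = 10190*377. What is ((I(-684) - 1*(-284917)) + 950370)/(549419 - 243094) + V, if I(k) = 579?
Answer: -2353573383634/306325 ≈ -7.6833e+6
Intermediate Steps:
V = -7683260 (V = -20380*377 = -2*3841630 = -7683260)
((I(-684) - 1*(-284917)) + 950370)/(549419 - 243094) + V = ((579 - 1*(-284917)) + 950370)/(549419 - 243094) - 7683260 = ((579 + 284917) + 950370)/306325 - 7683260 = (285496 + 950370)*(1/306325) - 7683260 = 1235866*(1/306325) - 7683260 = 1235866/306325 - 7683260 = -2353573383634/306325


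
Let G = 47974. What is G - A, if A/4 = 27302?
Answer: -61234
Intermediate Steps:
A = 109208 (A = 4*27302 = 109208)
G - A = 47974 - 1*109208 = 47974 - 109208 = -61234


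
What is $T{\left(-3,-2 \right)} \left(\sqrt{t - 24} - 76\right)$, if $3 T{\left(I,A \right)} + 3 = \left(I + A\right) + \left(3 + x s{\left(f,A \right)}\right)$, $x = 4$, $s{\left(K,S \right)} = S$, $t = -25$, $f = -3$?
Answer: $\frac{988}{3} - \frac{91 i}{3} \approx 329.33 - 30.333 i$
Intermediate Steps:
$T{\left(I,A \right)} = \frac{I}{3} + \frac{5 A}{3}$ ($T{\left(I,A \right)} = -1 + \frac{\left(I + A\right) + \left(3 + 4 A\right)}{3} = -1 + \frac{\left(A + I\right) + \left(3 + 4 A\right)}{3} = -1 + \frac{3 + I + 5 A}{3} = -1 + \left(1 + \frac{I}{3} + \frac{5 A}{3}\right) = \frac{I}{3} + \frac{5 A}{3}$)
$T{\left(-3,-2 \right)} \left(\sqrt{t - 24} - 76\right) = \left(\frac{1}{3} \left(-3\right) + \frac{5}{3} \left(-2\right)\right) \left(\sqrt{-25 - 24} - 76\right) = \left(-1 - \frac{10}{3}\right) \left(\sqrt{-49} - 76\right) = - \frac{13 \left(7 i - 76\right)}{3} = - \frac{13 \left(-76 + 7 i\right)}{3} = \frac{988}{3} - \frac{91 i}{3}$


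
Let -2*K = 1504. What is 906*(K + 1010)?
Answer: 233748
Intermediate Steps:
K = -752 (K = -½*1504 = -752)
906*(K + 1010) = 906*(-752 + 1010) = 906*258 = 233748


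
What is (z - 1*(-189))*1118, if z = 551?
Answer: 827320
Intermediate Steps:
(z - 1*(-189))*1118 = (551 - 1*(-189))*1118 = (551 + 189)*1118 = 740*1118 = 827320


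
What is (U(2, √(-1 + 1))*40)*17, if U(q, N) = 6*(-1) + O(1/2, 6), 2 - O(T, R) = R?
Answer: -6800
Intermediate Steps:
O(T, R) = 2 - R
U(q, N) = -10 (U(q, N) = 6*(-1) + (2 - 1*6) = -6 + (2 - 6) = -6 - 4 = -10)
(U(2, √(-1 + 1))*40)*17 = -10*40*17 = -400*17 = -6800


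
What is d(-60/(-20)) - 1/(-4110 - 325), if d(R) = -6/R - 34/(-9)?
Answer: 70969/39915 ≈ 1.7780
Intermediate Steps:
d(R) = 34/9 - 6/R (d(R) = -6/R - 34*(-⅑) = -6/R + 34/9 = 34/9 - 6/R)
d(-60/(-20)) - 1/(-4110 - 325) = (34/9 - 6/((-60/(-20)))) - 1/(-4110 - 325) = (34/9 - 6/((-60*(-1/20)))) - 1/(-4435) = (34/9 - 6/3) - 1*(-1/4435) = (34/9 - 6*⅓) + 1/4435 = (34/9 - 2) + 1/4435 = 16/9 + 1/4435 = 70969/39915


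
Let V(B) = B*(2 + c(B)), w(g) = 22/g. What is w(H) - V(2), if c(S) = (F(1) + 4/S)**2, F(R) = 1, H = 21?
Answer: -440/21 ≈ -20.952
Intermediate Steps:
c(S) = (1 + 4/S)**2
V(B) = B*(2 + (4 + B)**2/B**2)
w(H) - V(2) = 22/21 - (2*2 + (4 + 2)**2/2) = 22*(1/21) - (4 + (1/2)*6**2) = 22/21 - (4 + (1/2)*36) = 22/21 - (4 + 18) = 22/21 - 1*22 = 22/21 - 22 = -440/21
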